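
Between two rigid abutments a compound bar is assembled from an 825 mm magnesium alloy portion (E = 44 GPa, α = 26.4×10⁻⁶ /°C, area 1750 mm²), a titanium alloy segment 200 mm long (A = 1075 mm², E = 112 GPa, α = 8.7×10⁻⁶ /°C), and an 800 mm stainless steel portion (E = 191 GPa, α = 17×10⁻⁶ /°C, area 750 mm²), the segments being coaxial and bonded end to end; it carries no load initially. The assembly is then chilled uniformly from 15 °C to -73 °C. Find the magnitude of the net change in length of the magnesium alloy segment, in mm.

|ΔL| ≈ 0.0321 mm

With the walls removed the bar would change length by δ_free = Σ αᵢΔT Lᵢ = 26.4×10⁻⁶×88×825 + 8.7×10⁻⁶×88×200 + 17×10⁻⁶×88×800 = 3.267 mm.
The walls prevent any net length change, so an axial force P (same in every segment) develops. Compatibility: P · Σ Lᵢ/(AᵢEᵢ) = δ_free.
Σ Lᵢ/(AᵢEᵢ) = 825/(1750×44×10³) + 200/(1075×112×10³) + 800/(750×191×10³) = 1.796×10⁻⁵ mm/N.
Hence P = δ_free / Σ(L/AE) = 3.267/1.796×10⁻⁵ = 181.9 kN (tensile).
For the magnesium alloy segment, free thermal change = 26.4×10⁻⁶×88×825 = 1.917 mm and elastic change from P = 181900×825/(1750×44×10³) = 1.949 mm; these oppose, so the net change is 0.0321 mm (segment lengthens).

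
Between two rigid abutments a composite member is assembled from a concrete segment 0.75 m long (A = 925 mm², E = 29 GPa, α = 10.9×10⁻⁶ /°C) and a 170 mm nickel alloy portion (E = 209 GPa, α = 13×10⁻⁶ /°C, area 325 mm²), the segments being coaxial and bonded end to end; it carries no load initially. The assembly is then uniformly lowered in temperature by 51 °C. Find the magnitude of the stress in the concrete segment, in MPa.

Free thermal contraction of the whole bar: Σ αᵢΔT Lᵢ = 10.9×10⁻⁶×51×750 + 13×10⁻⁶×51×170 = 0.5296 mm.
The walls prevent any net length change, so an axial force P (same in every segment) develops. Compatibility: P · Σ Lᵢ/(AᵢEᵢ) = δ_free.
The series flexibility is Σ Lᵢ/(AᵢEᵢ) = 750/(925×29×10³) + 170/(325×209×10³) = 3.046×10⁻⁵ mm/N.
Hence P = δ_free / Σ(L/AE) = 0.5296/3.046×10⁻⁵ = 17.39 kN (tensile).
σ_{concrete} = P / A = 17390 / 925 = 18.8 MPa.

σ ≈ 18.8 MPa (tensile)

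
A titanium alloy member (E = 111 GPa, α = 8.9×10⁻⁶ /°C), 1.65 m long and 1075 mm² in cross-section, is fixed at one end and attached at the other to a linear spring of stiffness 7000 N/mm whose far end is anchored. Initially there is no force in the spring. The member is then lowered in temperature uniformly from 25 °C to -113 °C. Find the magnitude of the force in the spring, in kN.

Free thermal contraction: δ_free = αΔT L = 8.9×10⁻⁶ × 138 × 1650 = 2.027 mm.
With a force P in the spring, the elastic change of the member is PL/(AE) and that of the spring is P/k; compatibility requires their sum to equal δ_free.
P [ L/(AE) + 1/k ] = δ_free → P [ 1650/(1075×111×10³) + 1/(7000) ] = 2.027.
P = 2.027 / 0.0001567 = 12930 N.

P ≈ 12.9 kN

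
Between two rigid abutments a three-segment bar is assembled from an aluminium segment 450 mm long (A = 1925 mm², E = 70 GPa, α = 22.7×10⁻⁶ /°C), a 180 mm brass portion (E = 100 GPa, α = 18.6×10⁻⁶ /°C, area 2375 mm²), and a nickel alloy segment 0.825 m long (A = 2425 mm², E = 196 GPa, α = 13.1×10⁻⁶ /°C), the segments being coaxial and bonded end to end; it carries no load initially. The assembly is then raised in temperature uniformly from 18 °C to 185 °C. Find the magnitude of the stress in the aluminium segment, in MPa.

With the walls removed the bar would change length by δ_free = Σ αᵢΔT Lᵢ = 22.7×10⁻⁶×167×450 + 18.6×10⁻⁶×167×180 + 13.1×10⁻⁶×167×825 = 4.07 mm.
The rigid supports impose zero overall length change; the single axial force P common to all segments must satisfy P Σ Lᵢ/(AᵢEᵢ) = δ_free.
The series flexibility is Σ Lᵢ/(AᵢEᵢ) = 450/(1925×70×10³) + 180/(2375×100×10³) + 825/(2425×196×10³) = 5.833×10⁻⁶ mm/N.
P = 4.07 / 5.833×10⁻⁶ = 697700 N = 697.7 kN, compressive.
σ_{aluminium} = P / A = 697700 / 1925 = 362.4 MPa.

σ ≈ 362 MPa (compressive)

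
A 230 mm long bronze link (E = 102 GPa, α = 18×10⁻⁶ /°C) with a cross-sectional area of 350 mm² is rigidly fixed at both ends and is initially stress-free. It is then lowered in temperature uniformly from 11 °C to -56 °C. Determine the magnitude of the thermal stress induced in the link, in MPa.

σ ≈ 123 MPa (tensile)

With length fixed, the mechanical strain must cancel the thermal strain αΔT = 18×10⁻⁶ × 67 = 1206×10⁻⁶.
The stress required to suppress this strain is σ = Eε = 102×10³ × 1206×10⁻⁶ = 123 MPa, tensile since the link is trying to contract.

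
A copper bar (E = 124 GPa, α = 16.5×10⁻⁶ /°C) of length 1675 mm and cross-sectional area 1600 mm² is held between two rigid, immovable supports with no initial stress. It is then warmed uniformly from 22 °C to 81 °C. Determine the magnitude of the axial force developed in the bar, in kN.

P ≈ 193 kN (compressive)

The ends cannot move, so σ = EαΔT = 124×10³ × 16.5×10⁻⁶ × 59 = 120.7 MPa.
Axial force P = σA = 120.7 × 1600 = 193100 N = 193.1 kN, compressive.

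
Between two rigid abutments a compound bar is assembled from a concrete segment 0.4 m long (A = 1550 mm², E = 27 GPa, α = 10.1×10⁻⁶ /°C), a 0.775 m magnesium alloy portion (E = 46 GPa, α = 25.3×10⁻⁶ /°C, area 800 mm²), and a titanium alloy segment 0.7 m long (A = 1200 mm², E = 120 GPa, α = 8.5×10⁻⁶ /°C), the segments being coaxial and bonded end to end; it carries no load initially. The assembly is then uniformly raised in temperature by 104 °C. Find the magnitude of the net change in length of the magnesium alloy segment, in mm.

|ΔL| ≈ 0.212 mm

With the walls removed the bar would change length by δ_free = Σ αᵢΔT Lᵢ = 10.1×10⁻⁶×104×400 + 25.3×10⁻⁶×104×775 + 8.5×10⁻⁶×104×700 = 3.078 mm.
The rigid supports impose zero overall length change; the single axial force P common to all segments must satisfy P Σ Lᵢ/(AᵢEᵢ) = δ_free.
The series flexibility is Σ Lᵢ/(AᵢEᵢ) = 400/(1550×27×10³) + 775/(800×46×10³) + 700/(1200×120×10³) = 3.548×10⁻⁵ mm/N.
Hence P = δ_free / Σ(L/AE) = 3.078/3.548×10⁻⁵ = 86.76 kN (compressive).
For the magnesium alloy segment, free thermal change = 25.3×10⁻⁶×104×775 = 2.039 mm and elastic change from P = 86760×775/(800×46×10³) = 1.827 mm; these oppose, so the net change is 0.212 mm (segment lengthens).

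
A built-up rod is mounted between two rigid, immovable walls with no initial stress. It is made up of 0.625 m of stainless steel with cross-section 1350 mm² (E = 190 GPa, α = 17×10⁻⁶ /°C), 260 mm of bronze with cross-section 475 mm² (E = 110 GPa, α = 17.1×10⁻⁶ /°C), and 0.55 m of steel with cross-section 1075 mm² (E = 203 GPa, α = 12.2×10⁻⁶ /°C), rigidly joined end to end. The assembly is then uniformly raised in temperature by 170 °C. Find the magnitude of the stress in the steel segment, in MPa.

σ ≈ 347 MPa (compressive)

Free thermal expansion of the whole bar: Σ αᵢΔT Lᵢ = 17×10⁻⁶×170×625 + 17.1×10⁻⁶×170×260 + 12.2×10⁻⁶×170×550 = 3.703 mm.
The rigid supports impose zero overall length change; the single axial force P common to all segments must satisfy P Σ Lᵢ/(AᵢEᵢ) = δ_free.
Σ Lᵢ/(AᵢEᵢ) = 625/(1350×190×10³) + 260/(475×110×10³) + 550/(1075×203×10³) = 9.933×10⁻⁶ mm/N.
P = 3.703 / 9.933×10⁻⁶ = 372800 N = 372.8 kN, compressive.
σ_{steel} = P / A = 372800 / 1075 = 346.8 MPa.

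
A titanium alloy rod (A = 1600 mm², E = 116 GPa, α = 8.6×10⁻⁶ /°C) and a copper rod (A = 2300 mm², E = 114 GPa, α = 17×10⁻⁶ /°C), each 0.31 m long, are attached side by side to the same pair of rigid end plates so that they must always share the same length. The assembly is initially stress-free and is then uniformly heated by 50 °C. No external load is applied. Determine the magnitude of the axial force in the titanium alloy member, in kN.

Both members must finish at the same length. With the larger α, the copper tends to over-expand; the plates restrain it, putting the copper in compression and the titanium alloy in tension. With no external load the two internal forces are equal and opposite, magnitude P.
Equating the net (thermal + elastic) strains gives |α₁ − α₂|·ΔT = P·[1/(A₁E₁) + 1/(A₂E₂)].
|α₁ − α₂|·ΔT = 8.4×10⁻⁶ × 50 = 0.00042.
1/(A₁E₁) + 1/(A₂E₂) = 1/(1600×116×10³) + 1/(2300×114×10³) = 9.202×10⁻⁹ N⁻¹.
P = 0.00042 / 9.202×10⁻⁹ = 45640 N = 45.64 kN.

P ≈ 45.6 kN (tensile in the titanium alloy)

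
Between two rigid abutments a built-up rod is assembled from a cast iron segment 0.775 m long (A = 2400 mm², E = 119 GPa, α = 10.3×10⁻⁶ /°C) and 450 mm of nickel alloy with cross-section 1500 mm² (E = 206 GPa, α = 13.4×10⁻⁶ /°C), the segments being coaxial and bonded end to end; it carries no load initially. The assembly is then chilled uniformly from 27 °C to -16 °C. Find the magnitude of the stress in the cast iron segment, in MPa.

Free thermal contraction of the whole bar: Σ αᵢΔT Lᵢ = 10.3×10⁻⁶×43×775 + 13.4×10⁻⁶×43×450 = 0.6025 mm.
The walls prevent any net length change, so an axial force P (same in every segment) develops. Compatibility: P · Σ Lᵢ/(AᵢEᵢ) = δ_free.
Σ Lᵢ/(AᵢEᵢ) = 775/(2400×119×10³) + 450/(1500×206×10³) = 4.17×10⁻⁶ mm/N.
So P = 0.6025 / 4.17×10⁻⁶ = 144.5 kN, tensile.
σ_{cast iron} = P / A = 144500 / 2400 = 60.21 MPa.

σ ≈ 60.2 MPa (tensile)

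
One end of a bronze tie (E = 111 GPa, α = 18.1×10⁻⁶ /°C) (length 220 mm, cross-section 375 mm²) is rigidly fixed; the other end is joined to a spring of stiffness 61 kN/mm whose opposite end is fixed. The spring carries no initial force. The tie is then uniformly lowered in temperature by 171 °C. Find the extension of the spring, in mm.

If the spring were absent the tie would shorten by αΔT L = 18.1×10⁻⁶ × 171 × 220 = 0.6809 mm.
With a force P in the spring, the elastic change of the tie is PL/(AE) and that of the spring is P/k; compatibility requires their sum to equal δ_free.
So P = δ_free / [L/(AE) + 1/k] = 0.6809 / [ 220/(375×111×10³) + 1/(61×10³) ].
P = 0.6809 / 2.168×10⁻⁵ = 31410 N.
Spring extension = P/k = 31410/(61×10³) = 0.5149 mm.

δ ≈ 0.515 mm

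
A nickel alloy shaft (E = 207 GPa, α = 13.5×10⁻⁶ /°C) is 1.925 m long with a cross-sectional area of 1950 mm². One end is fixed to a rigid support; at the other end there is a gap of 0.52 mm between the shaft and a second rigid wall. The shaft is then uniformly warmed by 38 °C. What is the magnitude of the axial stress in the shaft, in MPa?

Unrestrained expansion: δ_free = αΔT L = 13.5×10⁻⁶ × 38 × 1925 = 0.9875 mm.
This exceeds the 0.52 mm gap, so the wall pushes back. The portion of expansion that must be recovered elastically is δ_free − gap = 0.9875 − 0.52 = 0.4675 mm.
So σ = E(δ_free − g)/L = 207×10³ × 0.4675/1925 = 50.27 MPa.

σ ≈ 50.3 MPa (compressive)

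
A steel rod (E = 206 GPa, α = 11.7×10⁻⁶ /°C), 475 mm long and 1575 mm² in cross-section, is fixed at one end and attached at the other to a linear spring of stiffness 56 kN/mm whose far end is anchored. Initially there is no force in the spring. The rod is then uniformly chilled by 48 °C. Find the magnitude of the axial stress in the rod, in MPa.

σ ≈ 8.77 MPa (tensile)

The unrestrained thermal change is αΔT L = 11.7×10⁻⁶ × 48 × 475 = 0.2668 mm.
With a force P in the spring, the elastic change of the rod is PL/(AE) and that of the spring is P/k; compatibility requires their sum to equal δ_free.
P [ L/(AE) + 1/k ] = δ_free → P [ 475/(1575×206×10³) + 1/(56×10³) ] = 0.2668.
P = 0.2668 / 1.932×10⁻⁵ = 13810 N.
σ = P/A = 13810/1575 = 8.766 MPa.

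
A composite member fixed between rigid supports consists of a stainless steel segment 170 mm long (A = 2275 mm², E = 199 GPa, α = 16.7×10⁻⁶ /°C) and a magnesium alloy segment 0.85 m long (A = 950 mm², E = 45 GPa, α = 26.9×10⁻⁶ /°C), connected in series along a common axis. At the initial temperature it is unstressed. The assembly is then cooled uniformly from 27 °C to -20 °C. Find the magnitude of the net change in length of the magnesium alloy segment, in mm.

Free thermal contraction of the whole bar: Σ αᵢΔT Lᵢ = 16.7×10⁻⁶×47×170 + 26.9×10⁻⁶×47×850 = 1.208 mm.
The rigid supports impose zero overall length change; the single axial force P common to all segments must satisfy P Σ Lᵢ/(AᵢEᵢ) = δ_free.
The series flexibility is Σ Lᵢ/(AᵢEᵢ) = 170/(2275×199×10³) + 850/(950×45×10³) = 2.026×10⁻⁵ mm/N.
P = 1.208 / 2.026×10⁻⁵ = 59630 N = 59.63 kN, tensile.
For the magnesium alloy segment, free thermal change = 26.9×10⁻⁶×47×850 = 1.075 mm and elastic change from P = 59630×850/(950×45×10³) = 1.186 mm; these oppose, so the net change is 0.111 mm (segment lengthens).

|ΔL| ≈ 0.111 mm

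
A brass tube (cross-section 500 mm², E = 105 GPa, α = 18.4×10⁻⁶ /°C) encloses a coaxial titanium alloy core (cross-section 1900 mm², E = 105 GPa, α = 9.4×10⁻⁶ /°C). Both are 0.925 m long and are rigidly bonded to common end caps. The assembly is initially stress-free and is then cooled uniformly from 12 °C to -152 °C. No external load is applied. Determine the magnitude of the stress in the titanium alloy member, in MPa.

The brass has the larger α, so on cooling it would change length more than the titanium alloy if both were free. The rigid plates force a common final length, so the brass is put into tension and the titanium alloy into compression, with equal and opposite forces P (no external load).
Equating the net (thermal + elastic) strains gives |α₁ − α₂|·ΔT = P·[1/(A₁E₁) + 1/(A₂E₂)].
|α₁ − α₂|·ΔT = 9×10⁻⁶ × 164 = 0.001476.
1/(A₁E₁) + 1/(A₂E₂) = 1/(500×105×10³) + 1/(1900×105×10³) = 2.406×10⁻⁸ N⁻¹.
P = 0.001476 / 2.406×10⁻⁸ = 61350 N = 61.35 kN.
σ_{titanium alloy} = P/A₂ = 61350/1900 = 32.29 MPa, compressive.

σ ≈ 32.3 MPa (compressive)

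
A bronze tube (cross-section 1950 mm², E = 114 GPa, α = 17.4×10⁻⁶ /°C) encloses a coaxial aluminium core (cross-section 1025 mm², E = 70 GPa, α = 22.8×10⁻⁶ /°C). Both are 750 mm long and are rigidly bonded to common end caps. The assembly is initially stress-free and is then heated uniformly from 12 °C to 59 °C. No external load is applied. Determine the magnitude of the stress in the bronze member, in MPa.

Equilibrium of a rigid end plate with no external load gives equal and opposite internal forces ±P in the two members. Since α_{aluminium} > α_{bronze}, heating drives the aluminium into compression and the bronze into tension.
Equating the net (thermal + elastic) strains gives |α₁ − α₂|·ΔT = P·[1/(A₁E₁) + 1/(A₂E₂)].
|α₁ − α₂|·ΔT = 5.4×10⁻⁶ × 47 = 0.0002538.
1/(A₁E₁) + 1/(A₂E₂) = 1/(1950×114×10³) + 1/(1025×70×10³) = 1.844×10⁻⁸ N⁻¹.
So P = 0.0002538 / 1.844×10⁻⁸ = 13.77 kN.
σ_{bronze} = P/A₁ = 13770/1950 = 7.06 MPa, tensile.

σ ≈ 7.06 MPa (tensile)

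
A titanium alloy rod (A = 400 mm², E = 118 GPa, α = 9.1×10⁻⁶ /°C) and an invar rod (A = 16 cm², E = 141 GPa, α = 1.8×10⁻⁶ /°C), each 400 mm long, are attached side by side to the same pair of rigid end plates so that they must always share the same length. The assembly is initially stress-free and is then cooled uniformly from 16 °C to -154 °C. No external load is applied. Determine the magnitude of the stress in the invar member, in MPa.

σ ≈ 30.3 MPa (compressive)

Equilibrium of a rigid end plate with no external load gives equal and opposite internal forces ±P in the two members. Since α_{titanium alloy} > α_{invar}, cooling drives the titanium alloy into tension and the invar into compression.
Compatibility of the two members (thermal + elastic change equal): (α₁ − α₂)ΔT = P·[1/(A₁E₁) + 1/(A₂E₂)].
|α₁ − α₂|·ΔT = 7.3×10⁻⁶ × 170 = 0.001241.
1/(A₁E₁) + 1/(A₂E₂) = 1/(400×118×10³) + 1/(1600×141×10³) = 2.562×10⁻⁸ N⁻¹.
So P = 0.001241 / 2.562×10⁻⁸ = 48.44 kN.
σ_{invar} = P/A₂ = 48440/1600 = 30.28 MPa, compressive.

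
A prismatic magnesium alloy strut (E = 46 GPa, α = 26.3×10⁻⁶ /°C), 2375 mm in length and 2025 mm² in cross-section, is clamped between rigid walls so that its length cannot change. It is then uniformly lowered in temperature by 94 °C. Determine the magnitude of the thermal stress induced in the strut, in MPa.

σ ≈ 114 MPa (tensile)

With length fixed, the mechanical strain must cancel the thermal strain αΔT = 26.3×10⁻⁶ × 94 = 2472.2×10⁻⁶.
The stress required to suppress this strain is σ = Eε = 46×10³ × 2472.2×10⁻⁶ = 113.7 MPa, tensile since the strut is trying to contract.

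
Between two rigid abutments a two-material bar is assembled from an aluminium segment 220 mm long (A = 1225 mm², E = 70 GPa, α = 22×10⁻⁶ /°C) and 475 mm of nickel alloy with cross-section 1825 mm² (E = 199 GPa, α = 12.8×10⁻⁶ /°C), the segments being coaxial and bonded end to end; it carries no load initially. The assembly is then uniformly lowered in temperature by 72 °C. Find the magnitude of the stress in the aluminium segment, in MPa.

σ ≈ 166 MPa (tensile)

With the walls removed the bar would change length by δ_free = Σ αᵢΔT Lᵢ = 22×10⁻⁶×72×220 + 12.8×10⁻⁶×72×475 = 0.7862 mm.
The rigid supports impose zero overall length change; the single axial force P common to all segments must satisfy P Σ Lᵢ/(AᵢEᵢ) = δ_free.
The series flexibility is Σ Lᵢ/(AᵢEᵢ) = 220/(1225×70×10³) + 475/(1825×199×10³) = 3.874×10⁻⁶ mm/N.
So P = 0.7862 / 3.874×10⁻⁶ = 203 kN, tensile.
σ_{aluminium} = P / A = 203000 / 1225 = 165.7 MPa.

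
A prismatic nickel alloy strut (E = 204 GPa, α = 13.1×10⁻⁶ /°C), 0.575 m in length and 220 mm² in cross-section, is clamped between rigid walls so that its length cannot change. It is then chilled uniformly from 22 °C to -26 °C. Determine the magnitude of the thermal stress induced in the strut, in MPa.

Because both ends are immovable the net strain is zero, and the suppressed thermal strain is αΔT = 13.1×10⁻⁶ × 48 = 628.8×10⁻⁶.
The stress required to suppress this strain is σ = Eε = 204×10³ × 628.8×10⁻⁶ = 128.3 MPa, tensile since the strut is trying to contract.

σ ≈ 128 MPa (tensile)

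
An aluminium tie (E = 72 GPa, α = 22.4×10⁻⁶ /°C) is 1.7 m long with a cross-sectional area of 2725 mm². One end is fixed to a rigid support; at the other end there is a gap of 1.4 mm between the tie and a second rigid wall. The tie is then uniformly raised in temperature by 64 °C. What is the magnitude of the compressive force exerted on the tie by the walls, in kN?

P ≈ 120 kN

Free thermal elongation = αΔT L = 22.4×10⁻⁶ × 64 × 1700 = 2.437 mm.
After closing the 1.4 mm clearance, 2.437 − 1.4 = 1.037 mm of expansion remains to be suppressed by the wall.
Compatibility: PL/(AE) = 1.037 mm, so σ = P/A = E × (1.037/1700) = 43.93 MPa.
Force on the wall = σA = 43.93 × 2725 mm² = 119.7 kN.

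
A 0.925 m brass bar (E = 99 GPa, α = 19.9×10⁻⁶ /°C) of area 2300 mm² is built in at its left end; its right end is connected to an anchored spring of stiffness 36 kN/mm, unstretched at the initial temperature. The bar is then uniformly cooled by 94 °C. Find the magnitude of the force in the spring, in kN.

The unrestrained thermal change is αΔT L = 19.9×10⁻⁶ × 94 × 925 = 1.73 mm.
Let P be the tensile force in the spring. The bar extends elastically by PL/(AE) and the spring stretches by P/k; together these equal δ_free.
P [ L/(AE) + 1/k ] = δ_free → P [ 925/(2300×99×10³) + 1/(36×10³) ] = 1.73.
P = 1.73 / 3.184×10⁻⁵ = 54340 N.

P ≈ 54.3 kN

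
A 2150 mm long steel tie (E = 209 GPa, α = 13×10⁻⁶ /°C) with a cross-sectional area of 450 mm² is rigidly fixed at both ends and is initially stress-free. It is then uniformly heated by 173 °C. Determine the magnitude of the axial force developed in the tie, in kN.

The ends cannot move, so σ = EαΔT = 209×10³ × 13×10⁻⁶ × 173 = 470 MPa.
P = AEαΔT = 450 × 209×10³ × 13×10⁻⁶ × 173 = 211.5 kN (compressive).

P ≈ 212 kN (compressive)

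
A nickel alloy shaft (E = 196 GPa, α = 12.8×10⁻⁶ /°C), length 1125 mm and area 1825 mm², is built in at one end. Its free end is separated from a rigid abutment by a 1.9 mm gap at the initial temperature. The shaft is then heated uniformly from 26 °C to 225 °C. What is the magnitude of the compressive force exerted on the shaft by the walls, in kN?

Unrestrained expansion: δ_free = αΔT L = 12.8×10⁻⁶ × 199 × 1125 = 2.866 mm.
The gap closes (δ_free > 1.9 mm) and the wall then resists a further 2.866 − 1.9 = 0.9656 mm of expansion.
Compatibility: PL/(AE) = 0.9656 mm, so σ = P/A = E × (0.9656/1125) = 168.2 MPa.
Force on the wall = σA = 168.2 × 1825 mm² = 307 kN.

P ≈ 307 kN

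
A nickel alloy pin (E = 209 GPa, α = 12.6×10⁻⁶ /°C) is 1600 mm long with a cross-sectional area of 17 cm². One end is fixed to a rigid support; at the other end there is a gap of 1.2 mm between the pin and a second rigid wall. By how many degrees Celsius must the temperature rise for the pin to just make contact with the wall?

The gap closes when αΔT L = 1.2 mm, since the pin is still unstressed at that instant.
ΔT = 1.2 / (12.6×10⁻⁶ × 1600) = 59.52 °C.

ΔT ≈ 59.5 °C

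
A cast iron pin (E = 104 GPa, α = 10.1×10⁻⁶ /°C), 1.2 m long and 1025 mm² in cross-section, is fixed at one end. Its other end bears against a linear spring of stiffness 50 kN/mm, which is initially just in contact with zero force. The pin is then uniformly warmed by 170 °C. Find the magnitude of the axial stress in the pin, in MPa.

If the spring were absent the pin would lengthen by αΔT L = 10.1×10⁻⁶ × 170 × 1200 = 2.06 mm.
Let P be the compressive force at the spring. The pin shortens elastically by PL/(AE) and the spring compresses by P/k; together these equal δ_free.
So P = δ_free / [L/(AE) + 1/k] = 2.06 / [ 1200/(1025×104×10³) + 1/(50×10³) ].
P = 2.06 / 3.126×10⁻⁵ = 65920 N.
σ = P/A = 65920/1025 = 64.31 MPa.

σ ≈ 64.3 MPa (compressive)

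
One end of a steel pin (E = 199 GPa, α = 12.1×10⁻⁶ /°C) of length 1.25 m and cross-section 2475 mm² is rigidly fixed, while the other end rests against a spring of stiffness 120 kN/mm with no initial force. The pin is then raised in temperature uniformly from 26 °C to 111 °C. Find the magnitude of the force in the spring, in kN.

P ≈ 118 kN

If the spring were absent the pin would lengthen by αΔT L = 12.1×10⁻⁶ × 85 × 1250 = 1.286 mm.
Let P be the compressive force at the spring. The pin shortens elastically by PL/(AE) and the spring compresses by P/k; together these equal δ_free.
P [ L/(AE) + 1/k ] = δ_free → P [ 1250/(2475×199×10³) + 1/(120×10³) ] = 1.286.
P = 1.286 / 1.087×10⁻⁵ = 118300 N.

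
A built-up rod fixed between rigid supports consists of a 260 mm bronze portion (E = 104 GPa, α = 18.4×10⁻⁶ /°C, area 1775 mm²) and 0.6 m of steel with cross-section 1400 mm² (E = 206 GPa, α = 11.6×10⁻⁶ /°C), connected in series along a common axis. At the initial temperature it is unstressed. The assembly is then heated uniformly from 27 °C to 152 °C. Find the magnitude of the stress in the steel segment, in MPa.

If the supports were absent, the total length change would be Σ αᵢΔT Lᵢ = 18.4×10⁻⁶×125×260 + 11.6×10⁻⁶×125×600 = 1.468 mm.
The walls prevent any net length change, so an axial force P (same in every segment) develops. Compatibility: P · Σ Lᵢ/(AᵢEᵢ) = δ_free.
Σ Lᵢ/(AᵢEᵢ) = 260/(1775×104×10³) + 600/(1400×206×10³) = 3.489×10⁻⁶ mm/N.
Hence P = δ_free / Σ(L/AE) = 1.468/3.489×10⁻⁶ = 420.8 kN (compressive).
σ_{steel} = P / A = 420800 / 1400 = 300.5 MPa.

σ ≈ 301 MPa (compressive)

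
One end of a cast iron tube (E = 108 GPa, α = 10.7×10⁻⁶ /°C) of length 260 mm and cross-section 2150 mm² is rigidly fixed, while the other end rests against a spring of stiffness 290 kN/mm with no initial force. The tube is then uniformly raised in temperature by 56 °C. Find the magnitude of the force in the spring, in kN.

P ≈ 34.1 kN

Free thermal expansion: δ_free = αΔT L = 10.7×10⁻⁶ × 56 × 260 = 0.1558 mm.
Let P be the compressive force at the spring. The tube shortens elastically by PL/(AE) and the spring compresses by P/k; together these equal δ_free.
P [ L/(AE) + 1/k ] = δ_free → P [ 260/(2150×108×10³) + 1/(290×10³) ] = 0.1558.
P = 0.1558 / 4.568×10⁻⁶ = 34110 N.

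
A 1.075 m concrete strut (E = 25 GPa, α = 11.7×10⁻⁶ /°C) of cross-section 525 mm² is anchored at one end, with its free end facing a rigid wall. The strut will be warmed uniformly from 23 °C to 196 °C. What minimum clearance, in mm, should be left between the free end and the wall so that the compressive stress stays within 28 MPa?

g ≈ 0.972 mm

With no wall the strut would lengthen by αΔT L = 11.7×10⁻⁶ × 173 × 1075 = 2.176 mm.
A stress of 28 MPa corresponds to the wall pushing the strut back by σL/E = 28×1075/(25×10³) = 1.204 mm.
So the gap has to take up the difference, g_min = δ_free − σL/E = 2.176 − 1.204 = 0.9719 mm.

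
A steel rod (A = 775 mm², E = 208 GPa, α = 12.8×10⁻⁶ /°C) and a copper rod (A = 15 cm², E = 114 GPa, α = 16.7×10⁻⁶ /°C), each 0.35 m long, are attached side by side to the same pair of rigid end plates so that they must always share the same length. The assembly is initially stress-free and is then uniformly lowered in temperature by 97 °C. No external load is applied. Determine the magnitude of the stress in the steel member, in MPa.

σ ≈ 40.5 MPa (compressive)

Equilibrium of a rigid end plate with no external load gives equal and opposite internal forces ±P in the two members. Since α_{copper} > α_{steel}, cooling drives the copper into tension and the steel into compression.
Setting the final lengths equal and cancelling L: (α₁ − α₂)ΔT = P/(A₁E₁) + P/(A₂E₂).
|α₁ − α₂|·ΔT = 3.9×10⁻⁶ × 97 = 0.0003783.
1/(A₁E₁) + 1/(A₂E₂) = 1/(775×208×10³) + 1/(1500×114×10³) = 1.205×10⁻⁸ N⁻¹.
P = 0.0003783 / 1.205×10⁻⁸ = 31390 N = 31.39 kN.
σ_{steel} = P/A₁ = 31390/775 = 40.5 MPa, compressive.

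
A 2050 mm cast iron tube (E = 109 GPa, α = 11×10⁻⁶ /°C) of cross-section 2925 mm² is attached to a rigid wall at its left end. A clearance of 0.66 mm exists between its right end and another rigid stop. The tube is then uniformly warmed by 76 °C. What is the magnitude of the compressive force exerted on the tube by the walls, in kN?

P ≈ 164 kN

Unrestrained expansion: δ_free = αΔT L = 11×10⁻⁶ × 76 × 2050 = 1.714 mm.
The gap closes (δ_free > 0.66 mm) and the wall then resists a further 1.714 − 0.66 = 1.054 mm of expansion.
That suppressed elongation corresponds to σ = E·Δ/L = 109×10³ × 1.054/2050 = 56.03 MPa.
P = σA = 56.03 × 2925 = 163.9 kN.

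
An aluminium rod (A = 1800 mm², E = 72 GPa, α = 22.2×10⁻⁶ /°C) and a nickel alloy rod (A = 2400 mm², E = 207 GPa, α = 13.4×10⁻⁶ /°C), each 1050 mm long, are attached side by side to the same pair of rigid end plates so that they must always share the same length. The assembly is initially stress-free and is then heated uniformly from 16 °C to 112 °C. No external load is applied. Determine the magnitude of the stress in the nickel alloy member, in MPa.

σ ≈ 36.2 MPa (tensile)

Both members must finish at the same length. With the larger α, the aluminium tends to over-expand; the plates restrain it, putting the aluminium in compression and the nickel alloy in tension. With no external load the two internal forces are equal and opposite, magnitude P.
Compatibility of the two members (thermal + elastic change equal): (α₁ − α₂)ΔT = P·[1/(A₁E₁) + 1/(A₂E₂)].
|α₁ − α₂|·ΔT = 8.8×10⁻⁶ × 96 = 0.0008448.
1/(A₁E₁) + 1/(A₂E₂) = 1/(1800×72×10³) + 1/(2400×207×10³) = 9.729×10⁻⁹ N⁻¹.
So P = 0.0008448 / 9.729×10⁻⁹ = 86.83 kN.
σ_{nickel alloy} = P/A₂ = 86830/2400 = 36.18 MPa, tensile.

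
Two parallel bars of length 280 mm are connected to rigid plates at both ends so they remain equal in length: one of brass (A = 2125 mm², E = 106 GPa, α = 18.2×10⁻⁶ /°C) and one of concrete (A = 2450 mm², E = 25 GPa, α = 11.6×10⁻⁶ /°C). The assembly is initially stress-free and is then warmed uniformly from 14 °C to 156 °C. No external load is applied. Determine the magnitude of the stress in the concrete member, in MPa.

σ ≈ 18.4 MPa (tensile)

Both members must finish at the same length. With the larger α, the brass tends to over-expand; the plates restrain it, putting the brass in compression and the concrete in tension. With no external load the two internal forces are equal and opposite, magnitude P.
Equating the net (thermal + elastic) strains gives |α₁ − α₂|·ΔT = P·[1/(A₁E₁) + 1/(A₂E₂)].
|α₁ − α₂|·ΔT = 6.6×10⁻⁶ × 142 = 0.0009372.
1/(A₁E₁) + 1/(A₂E₂) = 1/(2125×106×10³) + 1/(2450×25×10³) = 2.077×10⁻⁸ N⁻¹.
P = 0.0009372 / 2.077×10⁻⁸ = 45130 N = 45.13 kN.
σ_{concrete} = P/A₂ = 45130/2450 = 18.42 MPa, tensile.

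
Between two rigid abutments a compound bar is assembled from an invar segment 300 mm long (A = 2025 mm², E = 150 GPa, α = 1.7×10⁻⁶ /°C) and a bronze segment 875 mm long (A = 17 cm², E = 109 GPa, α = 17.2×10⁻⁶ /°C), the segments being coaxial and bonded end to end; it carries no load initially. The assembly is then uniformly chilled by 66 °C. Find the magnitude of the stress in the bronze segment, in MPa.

If the supports were absent, the total length change would be Σ αᵢΔT Lᵢ = 1.7×10⁻⁶×66×300 + 17.2×10⁻⁶×66×875 = 1.027 mm.
The rigid supports impose zero overall length change; the single axial force P common to all segments must satisfy P Σ Lᵢ/(AᵢEᵢ) = δ_free.
The series flexibility is Σ Lᵢ/(AᵢEᵢ) = 300/(2025×150×10³) + 875/(1700×109×10³) = 5.71×10⁻⁶ mm/N.
Hence P = δ_free / Σ(L/AE) = 1.027/5.71×10⁻⁶ = 179.9 kN (tensile).
σ_{bronze} = P / A = 179900 / 1700 = 105.8 MPa.

σ ≈ 106 MPa (tensile)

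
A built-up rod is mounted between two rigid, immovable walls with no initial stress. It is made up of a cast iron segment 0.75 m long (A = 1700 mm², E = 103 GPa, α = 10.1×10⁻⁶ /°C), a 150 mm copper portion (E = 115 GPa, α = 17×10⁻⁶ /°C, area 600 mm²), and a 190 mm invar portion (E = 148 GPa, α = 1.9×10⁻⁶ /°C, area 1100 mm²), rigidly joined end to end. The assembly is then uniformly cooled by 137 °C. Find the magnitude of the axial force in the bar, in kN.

P ≈ 188 kN (tensile)

If the supports were absent, the total length change would be Σ αᵢΔT Lᵢ = 10.1×10⁻⁶×137×750 + 17×10⁻⁶×137×150 + 1.9×10⁻⁶×137×190 = 1.437 mm.
Since the ends are fixed, an axial force P builds up, equal in every segment, with P · Σ Lᵢ/(AᵢEᵢ) = δ_free.
Σ Lᵢ/(AᵢEᵢ) = 750/(1700×103×10³) + 150/(600×115×10³) + 190/(1100×148×10³) = 7.624×10⁻⁶ mm/N.
So P = 1.437 / 7.624×10⁻⁶ = 188.4 kN, tensile.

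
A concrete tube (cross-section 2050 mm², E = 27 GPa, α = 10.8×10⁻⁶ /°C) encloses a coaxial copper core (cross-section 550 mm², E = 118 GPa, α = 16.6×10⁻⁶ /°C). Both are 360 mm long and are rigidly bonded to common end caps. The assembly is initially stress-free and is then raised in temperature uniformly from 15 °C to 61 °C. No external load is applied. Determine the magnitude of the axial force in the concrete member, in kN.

P ≈ 7.97 kN (tensile in the concrete)

Equilibrium of a rigid end plate with no external load gives equal and opposite internal forces ±P in the two members. Since α_{copper} > α_{concrete}, heating drives the copper into compression and the concrete into tension.
Equating the net (thermal + elastic) strains gives |α₁ − α₂|·ΔT = P·[1/(A₁E₁) + 1/(A₂E₂)].
|α₁ − α₂|·ΔT = 5.8×10⁻⁶ × 46 = 0.0002668.
1/(A₁E₁) + 1/(A₂E₂) = 1/(2050×27×10³) + 1/(550×118×10³) = 3.348×10⁻⁸ N⁻¹.
P = 0.0002668 / 3.348×10⁻⁸ = 7970 N = 7.97 kN.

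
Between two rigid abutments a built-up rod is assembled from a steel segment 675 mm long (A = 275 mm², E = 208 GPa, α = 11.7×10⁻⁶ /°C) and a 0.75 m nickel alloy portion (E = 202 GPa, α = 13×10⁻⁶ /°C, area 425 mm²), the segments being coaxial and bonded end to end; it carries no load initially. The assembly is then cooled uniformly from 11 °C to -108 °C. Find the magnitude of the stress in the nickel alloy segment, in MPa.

With the walls removed the bar would change length by δ_free = Σ αᵢΔT Lᵢ = 11.7×10⁻⁶×119×675 + 13×10⁻⁶×119×750 = 2.1 mm.
Since the ends are fixed, an axial force P builds up, equal in every segment, with P · Σ Lᵢ/(AᵢEᵢ) = δ_free.
Σ Lᵢ/(AᵢEᵢ) = 675/(275×208×10³) + 750/(425×202×10³) = 2.054×10⁻⁵ mm/N.
So P = 2.1 / 2.054×10⁻⁵ = 102.3 kN, tensile.
σ_{nickel alloy} = P / A = 102300 / 425 = 240.6 MPa.

σ ≈ 241 MPa (tensile)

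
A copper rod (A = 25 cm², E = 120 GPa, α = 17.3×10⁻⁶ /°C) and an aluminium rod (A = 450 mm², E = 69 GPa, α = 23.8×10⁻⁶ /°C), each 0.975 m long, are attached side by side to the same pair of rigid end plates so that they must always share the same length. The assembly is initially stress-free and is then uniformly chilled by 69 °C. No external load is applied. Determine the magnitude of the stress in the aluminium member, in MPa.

σ ≈ 28 MPa (tensile)

Equilibrium of a rigid end plate with no external load gives equal and opposite internal forces ±P in the two members. Since α_{aluminium} > α_{copper}, cooling drives the aluminium into tension and the copper into compression.
Compatibility of the two members (thermal + elastic change equal): (α₁ − α₂)ΔT = P·[1/(A₁E₁) + 1/(A₂E₂)].
|α₁ − α₂|·ΔT = 6.5×10⁻⁶ × 69 = 0.0004485.
1/(A₁E₁) + 1/(A₂E₂) = 1/(2500×120×10³) + 1/(450×69×10³) = 3.554×10⁻⁸ N⁻¹.
P = 0.0004485 / 3.554×10⁻⁸ = 12620 N = 12.62 kN.
σ_{aluminium} = P/A₂ = 12620/450 = 28.04 MPa, tensile.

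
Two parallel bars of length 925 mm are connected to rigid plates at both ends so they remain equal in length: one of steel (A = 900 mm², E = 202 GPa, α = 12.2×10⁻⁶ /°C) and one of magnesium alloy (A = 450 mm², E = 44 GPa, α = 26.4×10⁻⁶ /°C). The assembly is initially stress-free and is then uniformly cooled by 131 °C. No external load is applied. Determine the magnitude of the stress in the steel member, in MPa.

The magnesium alloy has the larger α, so on cooling it would change length more than the steel if both were free. The rigid plates force a common final length, so the magnesium alloy is put into tension and the steel into compression, with equal and opposite forces P (no external load).
Compatibility of the two members (thermal + elastic change equal): (α₁ − α₂)ΔT = P·[1/(A₁E₁) + 1/(A₂E₂)].
|α₁ − α₂|·ΔT = 14.2×10⁻⁶ × 131 = 0.00186.
1/(A₁E₁) + 1/(A₂E₂) = 1/(900×202×10³) + 1/(450×44×10³) = 5.601×10⁻⁸ N⁻¹.
P = 0.00186 / 5.601×10⁻⁸ = 33210 N = 33.21 kN.
σ_{steel} = P/A₁ = 33210/900 = 36.91 MPa, compressive.

σ ≈ 36.9 MPa (compressive)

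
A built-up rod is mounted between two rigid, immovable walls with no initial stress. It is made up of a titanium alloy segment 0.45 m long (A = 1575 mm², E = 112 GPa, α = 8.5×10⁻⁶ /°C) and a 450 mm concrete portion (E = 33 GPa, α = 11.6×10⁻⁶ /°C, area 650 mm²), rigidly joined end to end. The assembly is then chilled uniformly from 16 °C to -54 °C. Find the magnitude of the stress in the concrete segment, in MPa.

σ ≈ 41.4 MPa (tensile)

If the supports were absent, the total length change would be Σ αᵢΔT Lᵢ = 8.5×10⁻⁶×70×450 + 11.6×10⁻⁶×70×450 = 0.6331 mm.
Since the ends are fixed, an axial force P builds up, equal in every segment, with P · Σ Lᵢ/(AᵢEᵢ) = δ_free.
Σ Lᵢ/(AᵢEᵢ) = 450/(1575×112×10³) + 450/(650×33×10³) = 2.353×10⁻⁵ mm/N.
So P = 0.6331 / 2.353×10⁻⁵ = 26.91 kN, tensile.
σ_{concrete} = P / A = 26910 / 650 = 41.4 MPa.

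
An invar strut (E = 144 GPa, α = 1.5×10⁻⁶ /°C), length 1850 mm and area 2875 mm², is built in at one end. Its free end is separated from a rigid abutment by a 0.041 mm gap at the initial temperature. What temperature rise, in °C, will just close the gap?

ΔT ≈ 14.8 °C

The gap closes when αΔT L = 0.041 mm, since the strut is still unstressed at that instant.
ΔT = 0.041 / (1.5×10⁻⁶ × 1850) = 14.77 °C.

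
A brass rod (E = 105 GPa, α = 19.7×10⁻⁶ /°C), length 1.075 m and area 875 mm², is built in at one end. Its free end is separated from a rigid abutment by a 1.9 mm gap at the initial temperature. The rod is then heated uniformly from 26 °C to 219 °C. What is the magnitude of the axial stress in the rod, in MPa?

σ ≈ 214 MPa (compressive)

Free thermal elongation = αΔT L = 19.7×10⁻⁶ × 193 × 1075 = 4.087 mm.
The gap closes (δ_free > 1.9 mm) and the wall then resists a further 4.087 − 1.9 = 2.187 mm of expansion.
So σ = E(δ_free − g)/L = 105×10³ × 2.187/1075 = 213.6 MPa.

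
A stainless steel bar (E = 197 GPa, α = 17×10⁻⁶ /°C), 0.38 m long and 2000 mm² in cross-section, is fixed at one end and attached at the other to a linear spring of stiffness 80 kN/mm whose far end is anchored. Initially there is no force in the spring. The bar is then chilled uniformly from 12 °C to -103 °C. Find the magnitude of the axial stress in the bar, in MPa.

σ ≈ 27.6 MPa (tensile)

If the spring were absent the bar would shorten by αΔT L = 17×10⁻⁶ × 115 × 380 = 0.7429 mm.
Let P be the tensile force in the spring. The bar extends elastically by PL/(AE) and the spring stretches by P/k; together these equal δ_free.
So P = δ_free / [L/(AE) + 1/k] = 0.7429 / [ 380/(2000×197×10³) + 1/(80×10³) ].
P = 0.7429 / 1.346×10⁻⁵ = 55170 N.
σ = P/A = 55170/2000 = 27.59 MPa.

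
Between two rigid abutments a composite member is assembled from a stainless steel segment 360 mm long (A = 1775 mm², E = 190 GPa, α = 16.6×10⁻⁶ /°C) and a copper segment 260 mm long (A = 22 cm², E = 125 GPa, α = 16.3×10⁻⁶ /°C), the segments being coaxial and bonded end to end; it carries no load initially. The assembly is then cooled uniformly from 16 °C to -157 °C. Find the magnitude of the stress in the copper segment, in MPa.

σ ≈ 399 MPa (tensile)

If the supports were absent, the total length change would be Σ αᵢΔT Lᵢ = 16.6×10⁻⁶×173×360 + 16.3×10⁻⁶×173×260 = 1.767 mm.
Since the ends are fixed, an axial force P builds up, equal in every segment, with P · Σ Lᵢ/(AᵢEᵢ) = δ_free.
Σ Lᵢ/(AᵢEᵢ) = 360/(1775×190×10³) + 260/(2200×125×10³) = 2.013×10⁻⁶ mm/N.
Hence P = δ_free / Σ(L/AE) = 1.767/2.013×10⁻⁶ = 877.8 kN (tensile).
σ_{copper} = P / A = 877800 / 2200 = 399 MPa.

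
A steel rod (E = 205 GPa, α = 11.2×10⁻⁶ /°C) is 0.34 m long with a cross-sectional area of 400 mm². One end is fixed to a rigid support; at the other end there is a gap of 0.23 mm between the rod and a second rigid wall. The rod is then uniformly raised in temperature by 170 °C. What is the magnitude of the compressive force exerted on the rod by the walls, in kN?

P ≈ 101 kN

Unrestrained expansion: δ_free = αΔT L = 11.2×10⁻⁶ × 170 × 340 = 0.6474 mm.
This exceeds the 0.23 mm gap, so the wall pushes back. The portion of expansion that must be recovered elastically is δ_free − gap = 0.6474 − 0.23 = 0.4174 mm.
That suppressed elongation corresponds to σ = E·Δ/L = 205×10³ × 0.4174/340 = 251.6 MPa.
P = σA = 251.6 × 400 = 100.7 kN.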